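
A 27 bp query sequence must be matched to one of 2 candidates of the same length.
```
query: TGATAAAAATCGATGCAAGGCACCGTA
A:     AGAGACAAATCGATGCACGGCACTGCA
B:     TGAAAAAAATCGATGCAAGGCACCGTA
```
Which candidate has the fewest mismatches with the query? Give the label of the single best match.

Hamming distances to query — A: 6; B: 1.
Smallest is B with 1 mismatch.

B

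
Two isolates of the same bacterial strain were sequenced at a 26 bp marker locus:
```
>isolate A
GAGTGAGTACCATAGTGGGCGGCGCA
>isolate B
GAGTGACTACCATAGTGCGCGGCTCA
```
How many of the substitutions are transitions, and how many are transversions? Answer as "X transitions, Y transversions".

0 transitions, 3 transversions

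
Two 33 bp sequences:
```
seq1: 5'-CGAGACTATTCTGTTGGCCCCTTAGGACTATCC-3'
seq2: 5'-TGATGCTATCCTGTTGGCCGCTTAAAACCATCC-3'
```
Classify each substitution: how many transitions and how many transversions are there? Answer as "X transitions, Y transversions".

6 transitions, 2 transversions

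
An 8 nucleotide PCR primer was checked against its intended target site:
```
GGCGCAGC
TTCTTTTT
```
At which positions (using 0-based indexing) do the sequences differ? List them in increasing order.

0, 1, 3, 4, 5, 6, 7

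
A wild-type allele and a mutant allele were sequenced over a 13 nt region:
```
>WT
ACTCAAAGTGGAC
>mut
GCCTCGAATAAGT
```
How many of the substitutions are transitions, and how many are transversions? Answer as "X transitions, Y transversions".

9 transitions, 1 transversion

Transitions (purine↔purine or pyrimidine↔pyrimidine): 1 A→G, 3 T→C, 4 C→T, 6 A→G, 8 G→A, 10 G→A, 11 G→A, 12 A→G, 13 C→T.
Transversions (purine↔pyrimidine): 5 A→C.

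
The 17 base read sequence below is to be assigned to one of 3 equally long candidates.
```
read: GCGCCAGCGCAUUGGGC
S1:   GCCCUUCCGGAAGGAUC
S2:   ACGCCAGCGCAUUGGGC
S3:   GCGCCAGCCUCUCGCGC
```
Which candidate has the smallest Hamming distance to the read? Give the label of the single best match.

S2

S1 differs at 9 sites; S2 differs at 1 site; S3 differs at 5 sites. The closest is S2.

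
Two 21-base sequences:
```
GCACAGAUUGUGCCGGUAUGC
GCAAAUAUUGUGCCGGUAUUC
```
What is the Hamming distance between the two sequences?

3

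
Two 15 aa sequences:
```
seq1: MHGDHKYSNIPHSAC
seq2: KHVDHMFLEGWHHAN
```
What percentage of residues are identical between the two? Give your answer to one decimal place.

33.3%

Mismatches at positions 1, 3, 6, 7, 8, 9, 10, 11, 13, 15 (1-based): 10 of 15.
Identical positions: 5/15 = 33.33% → 33.3%.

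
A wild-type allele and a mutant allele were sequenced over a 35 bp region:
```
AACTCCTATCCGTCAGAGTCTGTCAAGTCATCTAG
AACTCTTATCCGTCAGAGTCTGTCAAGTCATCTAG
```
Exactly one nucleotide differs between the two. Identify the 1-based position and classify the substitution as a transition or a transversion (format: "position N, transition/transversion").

position 6, transition

Position 6 changes C→T. C is a pyrimidine and T is a pyrimidine, so this is a transition.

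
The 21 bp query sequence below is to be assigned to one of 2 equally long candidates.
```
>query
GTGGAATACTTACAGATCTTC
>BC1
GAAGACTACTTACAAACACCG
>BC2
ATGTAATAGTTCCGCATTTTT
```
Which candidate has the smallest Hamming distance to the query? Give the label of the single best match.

BC2

BC1 differs at 9 bases; BC2 differs at 8 bases. The closest is BC2.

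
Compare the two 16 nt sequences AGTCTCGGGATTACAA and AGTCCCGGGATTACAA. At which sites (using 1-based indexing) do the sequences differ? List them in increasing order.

5

Scanning 1-based: 5: T/C.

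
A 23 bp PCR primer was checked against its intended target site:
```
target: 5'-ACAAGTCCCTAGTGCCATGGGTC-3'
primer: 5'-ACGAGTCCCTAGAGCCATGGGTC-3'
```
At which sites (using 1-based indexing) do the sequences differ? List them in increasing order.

Differences at site 3 (A→G), site 13 (T→A).

3, 13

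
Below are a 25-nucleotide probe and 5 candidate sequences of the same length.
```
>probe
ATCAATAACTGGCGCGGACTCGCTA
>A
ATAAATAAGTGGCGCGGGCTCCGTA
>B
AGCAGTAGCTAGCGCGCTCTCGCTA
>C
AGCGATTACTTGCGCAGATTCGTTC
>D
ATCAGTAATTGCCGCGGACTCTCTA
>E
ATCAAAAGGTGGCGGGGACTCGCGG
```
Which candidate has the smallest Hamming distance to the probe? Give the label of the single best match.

D

Hamming distances to probe — A: 5; B: 6; C: 8; D: 4; E: 6.
Smallest is D with 4 mismatches.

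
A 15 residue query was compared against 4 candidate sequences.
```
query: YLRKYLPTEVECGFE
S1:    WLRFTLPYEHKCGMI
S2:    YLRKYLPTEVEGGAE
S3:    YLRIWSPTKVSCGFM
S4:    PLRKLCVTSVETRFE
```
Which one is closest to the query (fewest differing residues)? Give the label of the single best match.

S2

Hamming distances to query — S1: 8; S2: 2; S3: 6; S4: 7.
Smallest is S2 with 2 mismatches.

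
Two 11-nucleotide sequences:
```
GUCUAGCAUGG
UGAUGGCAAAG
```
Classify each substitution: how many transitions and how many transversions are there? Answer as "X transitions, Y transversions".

2 transitions, 4 transversions

Transitions (purine↔purine or pyrimidine↔pyrimidine): 5 A→G, 10 G→A.
Transversions (purine↔pyrimidine): 1 G→U, 2 U→G, 3 C→A, 9 U→A.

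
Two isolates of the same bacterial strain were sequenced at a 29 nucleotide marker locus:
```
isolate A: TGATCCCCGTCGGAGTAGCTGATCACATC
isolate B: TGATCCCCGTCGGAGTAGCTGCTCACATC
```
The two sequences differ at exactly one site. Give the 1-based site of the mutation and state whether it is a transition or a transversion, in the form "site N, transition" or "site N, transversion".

site 22, transversion

The sequences differ only at site 22: A→C (purine→pyrimidine), a transversion.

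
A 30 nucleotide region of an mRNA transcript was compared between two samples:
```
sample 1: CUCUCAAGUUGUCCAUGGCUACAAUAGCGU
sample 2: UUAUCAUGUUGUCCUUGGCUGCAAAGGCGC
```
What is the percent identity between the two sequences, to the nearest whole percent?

8 positions differ (1, 3, 7, 15, 21, 25, 26, 30), so 22 of 30 match: 22/30 = 73.33%.

73%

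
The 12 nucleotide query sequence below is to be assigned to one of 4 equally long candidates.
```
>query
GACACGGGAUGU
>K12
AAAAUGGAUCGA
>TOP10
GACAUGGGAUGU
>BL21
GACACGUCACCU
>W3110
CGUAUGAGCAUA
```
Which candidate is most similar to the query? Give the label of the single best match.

Hamming distances to query — K12: 7; TOP10: 1; BL21: 4; W3110: 9.
Smallest is TOP10 with 1 mismatch.

TOP10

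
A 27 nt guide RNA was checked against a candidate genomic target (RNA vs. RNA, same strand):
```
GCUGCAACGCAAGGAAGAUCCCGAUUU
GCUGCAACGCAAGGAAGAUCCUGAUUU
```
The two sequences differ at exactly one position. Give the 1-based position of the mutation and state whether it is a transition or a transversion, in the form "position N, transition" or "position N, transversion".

Position 22 changes C→U. C is a pyrimidine and U is a pyrimidine, so this is a transition.

position 22, transition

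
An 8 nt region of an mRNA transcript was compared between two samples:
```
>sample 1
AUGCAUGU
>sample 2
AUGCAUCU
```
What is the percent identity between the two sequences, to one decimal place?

87.5%

Mismatch at position 7 (1-based): 1 of 8.
Identical positions: 7/8 = 87.5% → 87.5%.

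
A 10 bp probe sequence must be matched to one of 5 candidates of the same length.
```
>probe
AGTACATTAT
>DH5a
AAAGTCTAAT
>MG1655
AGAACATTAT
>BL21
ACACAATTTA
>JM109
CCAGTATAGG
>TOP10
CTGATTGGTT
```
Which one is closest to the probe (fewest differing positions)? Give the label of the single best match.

Hamming distances to probe — DH5a: 6; MG1655: 1; BL21: 6; JM109: 8; TOP10: 8.
Smallest is MG1655 with 1 mismatch.

MG1655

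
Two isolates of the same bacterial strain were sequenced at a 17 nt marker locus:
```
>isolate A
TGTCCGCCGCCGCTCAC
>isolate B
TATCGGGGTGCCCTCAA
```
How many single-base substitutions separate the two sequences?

Comparing position by position, 8 bases differ: 2 (G/A), 5 (C/G), 7 (C/G), 8 (C/G), 9 (G/T), 10 (C/G), 12 (G/C), 17 (C/A).

8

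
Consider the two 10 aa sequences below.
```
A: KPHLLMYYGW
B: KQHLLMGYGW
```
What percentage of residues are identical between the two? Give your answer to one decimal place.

2 positions differ (2, 7), so 8 of 10 match: 8/10 = 80%.

80.0%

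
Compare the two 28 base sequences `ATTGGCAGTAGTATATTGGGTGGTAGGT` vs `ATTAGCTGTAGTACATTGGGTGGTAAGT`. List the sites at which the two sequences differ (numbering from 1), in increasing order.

Scanning 1-based: 4: G/A; 7: A/T; 14: T/C; 26: G/A.

4, 7, 14, 26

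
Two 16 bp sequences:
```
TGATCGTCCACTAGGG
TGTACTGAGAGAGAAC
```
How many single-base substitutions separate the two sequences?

12

Comparing position by position, 12 sites differ: 3 (A/T), 4 (T/A), 6 (G/T), 7 (T/G), 8 (C/A), 9 (C/G), 11 (C/G), 12 (T/A), 13 (A/G), 14 (G/A), 15 (G/A), 16 (G/C).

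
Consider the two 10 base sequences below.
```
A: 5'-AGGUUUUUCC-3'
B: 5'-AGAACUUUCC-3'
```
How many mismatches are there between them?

The sequences differ at bases 3, 4, 5 (1-based) — 3 in total.

3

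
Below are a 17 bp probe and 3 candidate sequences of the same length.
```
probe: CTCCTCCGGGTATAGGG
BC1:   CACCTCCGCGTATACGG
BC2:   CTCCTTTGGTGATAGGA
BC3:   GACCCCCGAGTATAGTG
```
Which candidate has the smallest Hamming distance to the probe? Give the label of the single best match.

Hamming distances to probe — BC1: 3; BC2: 5; BC3: 5.
Smallest is BC1 with 3 mismatches.

BC1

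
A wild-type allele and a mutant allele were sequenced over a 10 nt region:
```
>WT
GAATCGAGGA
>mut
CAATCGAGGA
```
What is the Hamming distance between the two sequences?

Mismatches (1-based): position 1: G→C.

1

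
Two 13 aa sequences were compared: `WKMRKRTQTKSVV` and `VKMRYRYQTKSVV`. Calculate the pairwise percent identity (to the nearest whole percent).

77%

Mismatches at positions 1, 5, 7 (1-based): 3 of 13.
Identical positions: 10/13 = 76.92% → 77%.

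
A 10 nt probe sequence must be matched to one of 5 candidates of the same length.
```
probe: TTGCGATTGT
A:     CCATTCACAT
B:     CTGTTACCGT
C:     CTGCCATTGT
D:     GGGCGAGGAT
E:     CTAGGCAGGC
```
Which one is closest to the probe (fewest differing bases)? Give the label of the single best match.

C

Hamming distances to probe — A: 9; B: 5; C: 2; D: 5; E: 7.
Smallest is C with 2 mismatches.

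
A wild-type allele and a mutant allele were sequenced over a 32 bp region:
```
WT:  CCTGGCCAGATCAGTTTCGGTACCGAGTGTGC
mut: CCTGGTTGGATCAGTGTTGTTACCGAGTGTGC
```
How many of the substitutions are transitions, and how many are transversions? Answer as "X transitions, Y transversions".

Transitions (purine↔purine or pyrimidine↔pyrimidine): 6 C→T, 7 C→T, 8 A→G, 18 C→T.
Transversions (purine↔pyrimidine): 16 T→G, 20 G→T.

4 transitions, 2 transversions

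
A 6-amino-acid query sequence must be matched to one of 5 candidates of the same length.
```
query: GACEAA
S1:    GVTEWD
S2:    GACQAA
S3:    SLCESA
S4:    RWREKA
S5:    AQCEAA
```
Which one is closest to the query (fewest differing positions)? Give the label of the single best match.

S2

S1 differs at 4 positions; S2 differs at 1 position; S3 differs at 3 positions; S4 differs at 4 positions; S5 differs at 2 positions. The closest is S2.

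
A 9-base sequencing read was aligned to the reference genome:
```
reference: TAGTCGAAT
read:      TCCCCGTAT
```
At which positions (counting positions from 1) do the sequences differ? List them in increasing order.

Differences at position 2 (A→C), position 3 (G→C), position 4 (T→C), position 7 (A→T).

2, 3, 4, 7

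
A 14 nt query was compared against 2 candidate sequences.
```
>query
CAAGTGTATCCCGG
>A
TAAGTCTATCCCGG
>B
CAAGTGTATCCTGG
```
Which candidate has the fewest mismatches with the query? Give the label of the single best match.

B

A differs at 2 bases; B differs at 1 base. The closest is B.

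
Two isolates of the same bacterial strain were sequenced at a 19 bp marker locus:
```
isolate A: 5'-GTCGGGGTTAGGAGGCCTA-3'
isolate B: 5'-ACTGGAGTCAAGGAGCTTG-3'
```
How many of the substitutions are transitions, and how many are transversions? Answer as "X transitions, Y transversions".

Mismatches (1-based):
position 1: G→A (purine→purine, transition)
position 2: T→C (pyrimidine→pyrimidine, transition)
position 3: C→T (pyrimidine→pyrimidine, transition)
position 6: G→A (purine→purine, transition)
position 9: T→C (pyrimidine→pyrimidine, transition)
position 11: G→A (purine→purine, transition)
position 13: A→G (purine→purine, transition)
position 14: G→A (purine→purine, transition)
position 17: C→T (pyrimidine→pyrimidine, transition)
position 19: A→G (purine→purine, transition)

10 transitions, 0 transversions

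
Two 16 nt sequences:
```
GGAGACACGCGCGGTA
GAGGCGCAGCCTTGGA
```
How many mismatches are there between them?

10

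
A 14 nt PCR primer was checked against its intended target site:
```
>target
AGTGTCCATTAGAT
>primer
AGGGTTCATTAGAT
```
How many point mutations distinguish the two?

The sequences differ at bases 3, 6 (1-based) — 2 in total.

2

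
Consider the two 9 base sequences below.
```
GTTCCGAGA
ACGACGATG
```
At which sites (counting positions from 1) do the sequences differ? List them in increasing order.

1, 2, 3, 4, 8, 9

Scanning 1-based: 1: G/A; 2: T/C; 3: T/G; 4: C/A; 8: G/T; 9: A/G.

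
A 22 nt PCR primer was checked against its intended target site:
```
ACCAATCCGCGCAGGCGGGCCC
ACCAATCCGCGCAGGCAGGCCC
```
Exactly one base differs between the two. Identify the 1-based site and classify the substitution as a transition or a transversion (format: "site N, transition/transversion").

Site 17 changes G→A. G is a purine and A is a purine, so this is a transition.

site 17, transition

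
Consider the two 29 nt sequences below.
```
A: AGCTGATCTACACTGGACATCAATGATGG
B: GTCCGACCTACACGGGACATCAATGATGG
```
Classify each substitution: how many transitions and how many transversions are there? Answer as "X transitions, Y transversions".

3 transitions, 2 transversions

Mismatches (1-based):
base 1: A→G (purine→purine, transition)
base 2: G→T (purine→pyrimidine, transversion)
base 4: T→C (pyrimidine→pyrimidine, transition)
base 7: T→C (pyrimidine→pyrimidine, transition)
base 14: T→G (pyrimidine→purine, transversion)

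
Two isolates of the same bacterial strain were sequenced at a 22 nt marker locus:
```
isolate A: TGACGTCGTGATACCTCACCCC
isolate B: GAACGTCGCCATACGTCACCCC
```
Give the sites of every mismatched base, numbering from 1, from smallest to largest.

1, 2, 9, 10, 15

Differences at site 1 (T→G), site 2 (G→A), site 9 (T→C), site 10 (G→C), site 15 (C→G).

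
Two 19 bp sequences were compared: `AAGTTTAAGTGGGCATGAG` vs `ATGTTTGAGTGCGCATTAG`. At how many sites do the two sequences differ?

4

Mismatches (1-based): site 2: A→T; site 7: A→G; site 12: G→C; site 17: G→T.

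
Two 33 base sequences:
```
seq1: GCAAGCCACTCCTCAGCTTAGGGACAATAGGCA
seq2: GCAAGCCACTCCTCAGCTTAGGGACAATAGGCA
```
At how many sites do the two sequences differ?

0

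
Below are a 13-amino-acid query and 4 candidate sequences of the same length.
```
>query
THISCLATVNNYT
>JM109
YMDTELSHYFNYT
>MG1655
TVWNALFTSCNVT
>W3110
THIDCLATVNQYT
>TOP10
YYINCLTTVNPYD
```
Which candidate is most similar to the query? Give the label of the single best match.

JM109 differs at 9 residues; MG1655 differs at 8 residues; W3110 differs at 2 residues; TOP10 differs at 6 residues. The closest is W3110.

W3110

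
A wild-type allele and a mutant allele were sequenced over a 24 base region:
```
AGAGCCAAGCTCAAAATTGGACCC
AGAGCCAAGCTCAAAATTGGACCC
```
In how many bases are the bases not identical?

0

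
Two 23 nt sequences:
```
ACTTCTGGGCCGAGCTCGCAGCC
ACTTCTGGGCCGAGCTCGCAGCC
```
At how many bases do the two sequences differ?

0

No positions differ; the sequences are identical.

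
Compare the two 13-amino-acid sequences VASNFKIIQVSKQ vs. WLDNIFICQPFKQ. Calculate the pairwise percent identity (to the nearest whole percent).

38%

8 positions differ (1, 2, 3, 5, 6, 8, 10, 11), so 5 of 13 match: 5/13 = 38.46%.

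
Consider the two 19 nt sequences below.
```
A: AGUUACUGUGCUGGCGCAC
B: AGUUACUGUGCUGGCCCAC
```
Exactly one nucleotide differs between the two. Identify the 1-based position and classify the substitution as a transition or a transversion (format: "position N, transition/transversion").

position 16, transversion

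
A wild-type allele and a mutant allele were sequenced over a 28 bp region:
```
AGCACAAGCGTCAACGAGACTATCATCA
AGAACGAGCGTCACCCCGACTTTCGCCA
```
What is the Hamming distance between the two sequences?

The sequences differ at bases 3, 6, 14, 16, 17, 22, 25, 26 (1-based) — 8 in total.

8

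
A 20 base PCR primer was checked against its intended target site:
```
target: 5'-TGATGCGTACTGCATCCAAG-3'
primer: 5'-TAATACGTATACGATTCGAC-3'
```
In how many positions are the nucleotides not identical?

The sequences differ at positions 2, 5, 10, 11, 12, 13, 16, 18, 20 (1-based) — 9 in total.

9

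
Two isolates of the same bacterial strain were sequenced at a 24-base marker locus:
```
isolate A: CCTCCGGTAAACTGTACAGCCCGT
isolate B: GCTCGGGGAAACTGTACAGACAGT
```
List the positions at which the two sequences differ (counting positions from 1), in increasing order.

Scanning 1-based: 1: C/G; 5: C/G; 8: T/G; 20: C/A; 22: C/A.

1, 5, 8, 20, 22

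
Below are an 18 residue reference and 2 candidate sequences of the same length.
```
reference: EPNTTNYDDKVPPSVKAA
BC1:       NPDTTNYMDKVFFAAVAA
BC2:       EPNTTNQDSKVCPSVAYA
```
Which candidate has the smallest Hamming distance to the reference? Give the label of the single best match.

Hamming distances to reference — BC1: 8; BC2: 5.
Smallest is BC2 with 5 mismatches.

BC2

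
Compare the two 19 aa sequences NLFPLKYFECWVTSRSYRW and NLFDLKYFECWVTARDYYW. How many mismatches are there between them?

4

Comparing position by position, 4 residues differ: 4 (P/D), 14 (S/A), 16 (S/D), 18 (R/Y).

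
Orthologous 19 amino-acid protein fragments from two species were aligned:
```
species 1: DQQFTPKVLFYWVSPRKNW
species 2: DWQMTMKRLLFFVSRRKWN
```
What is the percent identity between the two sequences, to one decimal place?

47.4%

10 positions differ (2, 4, 6, 8, 10, 11, 12, 15, 18, 19), so 9 of 19 match: 9/19 = 47.37%.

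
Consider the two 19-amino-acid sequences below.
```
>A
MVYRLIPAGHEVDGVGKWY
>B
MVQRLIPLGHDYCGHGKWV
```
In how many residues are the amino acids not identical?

Mismatches (1-based): residue 3: Y→Q; residue 8: A→L; residue 11: E→D; residue 12: V→Y; residue 13: D→C; residue 15: V→H; residue 19: Y→V.

7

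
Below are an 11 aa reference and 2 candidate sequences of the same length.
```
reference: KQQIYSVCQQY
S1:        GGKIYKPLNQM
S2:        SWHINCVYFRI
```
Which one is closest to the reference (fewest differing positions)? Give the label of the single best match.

Hamming distances to reference — S1: 8; S2: 9.
Smallest is S1 with 8 mismatches.

S1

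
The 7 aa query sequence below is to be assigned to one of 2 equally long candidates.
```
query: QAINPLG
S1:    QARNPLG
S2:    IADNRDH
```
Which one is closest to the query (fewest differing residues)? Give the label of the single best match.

S1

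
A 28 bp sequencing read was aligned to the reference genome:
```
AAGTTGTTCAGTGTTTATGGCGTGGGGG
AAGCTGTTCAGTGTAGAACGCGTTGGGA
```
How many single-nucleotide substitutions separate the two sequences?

The sequences differ at positions 4, 15, 16, 18, 19, 24, 28 (1-based) — 7 in total.

7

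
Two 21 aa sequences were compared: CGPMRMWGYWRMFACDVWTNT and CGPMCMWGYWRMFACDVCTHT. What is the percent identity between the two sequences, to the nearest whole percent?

3 positions differ (5, 18, 20), so 18 of 21 match: 18/21 = 85.71%.

86%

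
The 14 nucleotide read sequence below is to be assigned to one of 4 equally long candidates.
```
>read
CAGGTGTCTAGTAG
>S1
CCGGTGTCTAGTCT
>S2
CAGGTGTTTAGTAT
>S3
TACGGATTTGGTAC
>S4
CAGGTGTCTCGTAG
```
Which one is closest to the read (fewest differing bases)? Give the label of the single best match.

S4

Hamming distances to read — S1: 3; S2: 2; S3: 7; S4: 1.
Smallest is S4 with 1 mismatch.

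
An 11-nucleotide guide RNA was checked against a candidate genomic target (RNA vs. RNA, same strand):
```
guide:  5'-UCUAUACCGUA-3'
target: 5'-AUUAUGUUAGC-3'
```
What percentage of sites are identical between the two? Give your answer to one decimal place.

Mismatches at positions 1, 2, 6, 7, 8, 9, 10, 11 (1-based): 8 of 11.
Identical positions: 3/11 = 27.27% → 27.3%.

27.3%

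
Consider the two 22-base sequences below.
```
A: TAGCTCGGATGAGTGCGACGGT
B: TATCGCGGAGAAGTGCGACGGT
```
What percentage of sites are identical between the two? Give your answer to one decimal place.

81.8%

4 positions differ (3, 5, 10, 11), so 18 of 22 match: 18/22 = 81.82%.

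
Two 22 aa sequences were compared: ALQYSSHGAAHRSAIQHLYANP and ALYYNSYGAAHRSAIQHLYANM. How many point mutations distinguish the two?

4

The sequences differ at positions 3, 5, 7, 22 (1-based) — 4 in total.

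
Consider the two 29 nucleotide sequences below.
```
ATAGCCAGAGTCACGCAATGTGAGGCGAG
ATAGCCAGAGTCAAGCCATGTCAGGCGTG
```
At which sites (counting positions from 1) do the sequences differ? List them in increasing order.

Scanning 1-based: 14: C/A; 17: A/C; 22: G/C; 28: A/T.

14, 17, 22, 28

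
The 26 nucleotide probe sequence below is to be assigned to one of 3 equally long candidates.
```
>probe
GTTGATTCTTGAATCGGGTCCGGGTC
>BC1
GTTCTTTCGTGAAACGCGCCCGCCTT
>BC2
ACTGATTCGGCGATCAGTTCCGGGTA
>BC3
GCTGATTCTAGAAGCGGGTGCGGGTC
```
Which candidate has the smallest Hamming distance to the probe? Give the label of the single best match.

BC3

BC1 differs at 9 sites; BC2 differs at 9 sites; BC3 differs at 4 sites. The closest is BC3.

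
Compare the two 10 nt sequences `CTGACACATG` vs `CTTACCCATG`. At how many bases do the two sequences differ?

Comparing position by position, 2 bases differ: 3 (G/T), 6 (A/C).

2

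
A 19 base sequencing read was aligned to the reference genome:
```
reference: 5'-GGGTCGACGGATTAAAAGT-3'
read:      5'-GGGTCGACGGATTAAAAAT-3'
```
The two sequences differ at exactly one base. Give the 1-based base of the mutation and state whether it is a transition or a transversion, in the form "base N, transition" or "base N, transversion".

base 18, transition

Base 18 changes G→A. G is a purine and A is a purine, so this is a transition.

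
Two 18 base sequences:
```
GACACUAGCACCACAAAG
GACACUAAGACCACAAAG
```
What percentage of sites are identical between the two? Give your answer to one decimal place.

Mismatches at positions 8, 9 (1-based): 2 of 18.
Identical positions: 16/18 = 88.89% → 88.9%.

88.9%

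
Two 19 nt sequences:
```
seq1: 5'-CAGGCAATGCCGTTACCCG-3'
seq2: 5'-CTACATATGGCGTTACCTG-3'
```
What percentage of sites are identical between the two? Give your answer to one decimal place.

63.2%

Mismatches at positions 2, 3, 4, 5, 6, 10, 18 (1-based): 7 of 19.
Identical positions: 12/19 = 63.16% → 63.2%.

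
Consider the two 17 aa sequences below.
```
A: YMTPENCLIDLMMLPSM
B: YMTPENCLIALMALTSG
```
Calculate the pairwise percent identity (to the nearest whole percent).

76%

4 positions differ (10, 13, 15, 17), so 13 of 17 match: 13/17 = 76.47%.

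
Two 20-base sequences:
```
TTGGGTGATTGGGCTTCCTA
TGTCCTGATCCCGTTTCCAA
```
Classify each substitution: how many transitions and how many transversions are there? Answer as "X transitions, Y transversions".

Mismatches (1-based):
base 2: T→G (pyrimidine→purine, transversion)
base 3: G→T (purine→pyrimidine, transversion)
base 4: G→C (purine→pyrimidine, transversion)
base 5: G→C (purine→pyrimidine, transversion)
base 10: T→C (pyrimidine→pyrimidine, transition)
base 11: G→C (purine→pyrimidine, transversion)
base 12: G→C (purine→pyrimidine, transversion)
base 14: C→T (pyrimidine→pyrimidine, transition)
base 19: T→A (pyrimidine→purine, transversion)

2 transitions, 7 transversions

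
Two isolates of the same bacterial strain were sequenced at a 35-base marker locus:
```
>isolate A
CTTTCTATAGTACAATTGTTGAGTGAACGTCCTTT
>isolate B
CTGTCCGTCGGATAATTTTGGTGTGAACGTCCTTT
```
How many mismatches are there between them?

Comparing position by position, 9 sites differ: 3 (T/G), 6 (T/C), 7 (A/G), 9 (A/C), 11 (T/G), 13 (C/T), 18 (G/T), 20 (T/G), 22 (A/T).

9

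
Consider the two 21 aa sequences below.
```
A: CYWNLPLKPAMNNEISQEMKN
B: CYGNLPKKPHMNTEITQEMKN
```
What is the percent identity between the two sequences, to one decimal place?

Mismatches at positions 3, 7, 10, 13, 16 (1-based): 5 of 21.
Identical positions: 16/21 = 76.19% → 76.2%.

76.2%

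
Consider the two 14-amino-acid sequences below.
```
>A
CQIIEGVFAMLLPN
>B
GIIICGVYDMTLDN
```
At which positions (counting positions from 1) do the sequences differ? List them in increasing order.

Scanning 1-based: 1: C/G; 2: Q/I; 5: E/C; 8: F/Y; 9: A/D; 11: L/T; 13: P/D.

1, 2, 5, 8, 9, 11, 13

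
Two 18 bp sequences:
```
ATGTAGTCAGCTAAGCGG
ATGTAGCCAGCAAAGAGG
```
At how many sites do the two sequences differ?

3

Comparing position by position, 3 sites differ: 7 (T/C), 12 (T/A), 16 (C/A).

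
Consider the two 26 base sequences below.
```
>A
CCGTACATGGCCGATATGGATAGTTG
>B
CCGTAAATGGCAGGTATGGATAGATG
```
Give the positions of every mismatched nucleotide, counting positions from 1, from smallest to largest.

Scanning 1-based: 6: C/A; 12: C/A; 14: A/G; 24: T/A.

6, 12, 14, 24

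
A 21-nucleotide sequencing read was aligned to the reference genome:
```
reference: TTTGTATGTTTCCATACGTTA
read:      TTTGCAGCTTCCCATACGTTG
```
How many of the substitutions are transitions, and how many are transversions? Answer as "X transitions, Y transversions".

3 transitions, 2 transversions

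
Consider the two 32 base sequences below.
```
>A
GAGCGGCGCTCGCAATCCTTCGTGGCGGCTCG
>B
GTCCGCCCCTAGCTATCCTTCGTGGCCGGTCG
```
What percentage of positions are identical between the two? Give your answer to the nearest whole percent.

75%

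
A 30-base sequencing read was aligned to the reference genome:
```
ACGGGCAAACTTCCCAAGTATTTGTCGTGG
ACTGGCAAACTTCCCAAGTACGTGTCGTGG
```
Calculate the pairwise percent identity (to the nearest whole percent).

3 positions differ (3, 21, 22), so 27 of 30 match: 27/30 = 90%.

90%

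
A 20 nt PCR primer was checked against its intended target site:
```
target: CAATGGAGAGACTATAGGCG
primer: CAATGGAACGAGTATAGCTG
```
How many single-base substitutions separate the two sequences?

5

The sequences differ at sites 8, 9, 12, 18, 19 (1-based) — 5 in total.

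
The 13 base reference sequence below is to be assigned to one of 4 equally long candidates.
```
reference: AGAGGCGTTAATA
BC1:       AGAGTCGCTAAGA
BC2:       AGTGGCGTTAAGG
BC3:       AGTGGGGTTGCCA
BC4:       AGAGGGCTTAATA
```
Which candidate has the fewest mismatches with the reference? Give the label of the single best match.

BC4

BC1 differs at 3 bases; BC2 differs at 3 bases; BC3 differs at 5 bases; BC4 differs at 2 bases. The closest is BC4.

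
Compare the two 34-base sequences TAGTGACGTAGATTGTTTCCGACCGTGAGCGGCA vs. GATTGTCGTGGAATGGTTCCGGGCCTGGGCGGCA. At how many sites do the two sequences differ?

10

The sequences differ at sites 1, 3, 6, 10, 13, 16, 22, 23, 25, 28 (1-based) — 10 in total.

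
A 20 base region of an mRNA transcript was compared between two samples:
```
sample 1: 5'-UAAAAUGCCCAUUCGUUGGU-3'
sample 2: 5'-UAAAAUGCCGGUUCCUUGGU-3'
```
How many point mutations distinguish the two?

3

Comparing position by position, 3 sites differ: 10 (C/G), 11 (A/G), 15 (G/C).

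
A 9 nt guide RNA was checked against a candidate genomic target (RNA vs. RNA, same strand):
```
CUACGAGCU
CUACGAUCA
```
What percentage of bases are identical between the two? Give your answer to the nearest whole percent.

Mismatches at positions 7, 9 (1-based): 2 of 9.
Identical positions: 7/9 = 77.78% → 78%.

78%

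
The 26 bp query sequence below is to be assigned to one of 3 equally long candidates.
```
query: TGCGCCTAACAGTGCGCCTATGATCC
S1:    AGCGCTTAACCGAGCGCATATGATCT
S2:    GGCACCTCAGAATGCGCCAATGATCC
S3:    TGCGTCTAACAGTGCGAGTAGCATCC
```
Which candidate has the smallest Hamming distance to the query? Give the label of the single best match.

Hamming distances to query — S1: 6; S2: 6; S3: 5.
Smallest is S3 with 5 mismatches.

S3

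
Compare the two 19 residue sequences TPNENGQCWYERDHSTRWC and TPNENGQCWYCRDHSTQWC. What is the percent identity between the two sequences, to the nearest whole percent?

2 positions differ (11, 17), so 17 of 19 match: 17/19 = 89.47%.

89%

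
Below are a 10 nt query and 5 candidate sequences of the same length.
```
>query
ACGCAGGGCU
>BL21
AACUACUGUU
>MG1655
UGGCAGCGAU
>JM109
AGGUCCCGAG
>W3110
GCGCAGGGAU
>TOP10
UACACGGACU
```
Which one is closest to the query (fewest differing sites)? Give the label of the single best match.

BL21 differs at 6 sites; MG1655 differs at 4 sites; JM109 differs at 7 sites; W3110 differs at 2 sites; TOP10 differs at 6 sites. The closest is W3110.

W3110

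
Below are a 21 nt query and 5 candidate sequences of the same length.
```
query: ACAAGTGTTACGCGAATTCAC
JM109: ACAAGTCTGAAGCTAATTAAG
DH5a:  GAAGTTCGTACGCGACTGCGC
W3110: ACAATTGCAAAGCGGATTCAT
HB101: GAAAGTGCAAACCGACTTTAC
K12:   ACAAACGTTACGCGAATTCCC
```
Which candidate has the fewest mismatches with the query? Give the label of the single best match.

JM109 differs at 6 sites; DH5a differs at 9 sites; W3110 differs at 6 sites; HB101 differs at 8 sites; K12 differs at 3 sites. The closest is K12.

K12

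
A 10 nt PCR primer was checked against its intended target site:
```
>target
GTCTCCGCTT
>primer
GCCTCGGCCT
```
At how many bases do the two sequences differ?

3

The sequences differ at bases 2, 6, 9 (1-based) — 3 in total.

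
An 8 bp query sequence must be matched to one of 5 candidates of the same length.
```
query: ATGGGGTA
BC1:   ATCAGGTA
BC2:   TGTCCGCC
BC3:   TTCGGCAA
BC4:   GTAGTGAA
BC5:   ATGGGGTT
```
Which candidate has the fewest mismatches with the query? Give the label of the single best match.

BC5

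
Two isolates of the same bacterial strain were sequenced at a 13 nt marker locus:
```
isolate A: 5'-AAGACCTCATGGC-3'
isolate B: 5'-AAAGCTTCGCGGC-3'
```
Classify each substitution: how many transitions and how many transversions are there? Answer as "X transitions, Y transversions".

5 transitions, 0 transversions

Mismatches (1-based):
position 3: G→A (purine→purine, transition)
position 4: A→G (purine→purine, transition)
position 6: C→T (pyrimidine→pyrimidine, transition)
position 9: A→G (purine→purine, transition)
position 10: T→C (pyrimidine→pyrimidine, transition)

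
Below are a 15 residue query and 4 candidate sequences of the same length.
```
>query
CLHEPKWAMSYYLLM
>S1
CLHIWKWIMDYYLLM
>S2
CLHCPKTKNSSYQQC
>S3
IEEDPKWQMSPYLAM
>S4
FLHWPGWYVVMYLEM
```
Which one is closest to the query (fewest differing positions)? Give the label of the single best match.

S1

S1 differs at 4 positions; S2 differs at 8 positions; S3 differs at 7 positions; S4 differs at 8 positions. The closest is S1.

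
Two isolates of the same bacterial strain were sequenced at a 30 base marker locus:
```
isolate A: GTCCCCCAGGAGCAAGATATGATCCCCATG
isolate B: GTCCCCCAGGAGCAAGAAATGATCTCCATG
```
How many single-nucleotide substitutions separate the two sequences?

2

The sequences differ at bases 18, 25 (1-based) — 2 in total.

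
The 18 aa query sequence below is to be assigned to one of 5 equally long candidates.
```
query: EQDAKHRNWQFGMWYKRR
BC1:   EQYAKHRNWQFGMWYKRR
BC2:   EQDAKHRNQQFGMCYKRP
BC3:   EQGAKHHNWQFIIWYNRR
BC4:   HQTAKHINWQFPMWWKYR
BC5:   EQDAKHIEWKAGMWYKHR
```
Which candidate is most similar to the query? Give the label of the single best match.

Hamming distances to query — BC1: 1; BC2: 3; BC3: 5; BC4: 6; BC5: 5.
Smallest is BC1 with 1 mismatch.

BC1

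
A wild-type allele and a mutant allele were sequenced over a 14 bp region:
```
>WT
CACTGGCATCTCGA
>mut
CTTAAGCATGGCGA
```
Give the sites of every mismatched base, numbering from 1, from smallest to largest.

2, 3, 4, 5, 10, 11

Differences at site 2 (A→T), site 3 (C→T), site 4 (T→A), site 5 (G→A), site 10 (C→G), site 11 (T→G).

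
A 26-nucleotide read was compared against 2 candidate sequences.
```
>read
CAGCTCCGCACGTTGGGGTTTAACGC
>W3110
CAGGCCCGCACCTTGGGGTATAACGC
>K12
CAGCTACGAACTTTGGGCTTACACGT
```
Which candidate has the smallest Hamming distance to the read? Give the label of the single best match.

W3110

W3110 differs at 4 positions; K12 differs at 7 positions. The closest is W3110.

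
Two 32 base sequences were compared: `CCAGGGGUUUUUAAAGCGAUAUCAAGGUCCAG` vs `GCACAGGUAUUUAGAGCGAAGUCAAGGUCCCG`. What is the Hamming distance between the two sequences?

The sequences differ at bases 1, 4, 5, 9, 14, 20, 21, 31 (1-based) — 8 in total.

8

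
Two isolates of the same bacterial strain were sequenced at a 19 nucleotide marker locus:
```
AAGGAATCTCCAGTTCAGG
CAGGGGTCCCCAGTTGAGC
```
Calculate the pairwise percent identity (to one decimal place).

Mismatches at positions 1, 5, 6, 9, 16, 19 (1-based): 6 of 19.
Identical positions: 13/19 = 68.42% → 68.4%.

68.4%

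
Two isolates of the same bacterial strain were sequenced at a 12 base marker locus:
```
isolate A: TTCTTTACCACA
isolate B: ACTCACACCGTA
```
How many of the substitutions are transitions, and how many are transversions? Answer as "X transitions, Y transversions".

6 transitions, 2 transversions

Transitions (purine↔purine or pyrimidine↔pyrimidine): 2 T→C, 3 C→T, 4 T→C, 6 T→C, 10 A→G, 11 C→T.
Transversions (purine↔pyrimidine): 1 T→A, 5 T→A.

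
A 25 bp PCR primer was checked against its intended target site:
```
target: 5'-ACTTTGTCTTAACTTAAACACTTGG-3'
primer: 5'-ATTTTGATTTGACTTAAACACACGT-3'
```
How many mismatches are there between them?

The sequences differ at sites 2, 7, 8, 11, 22, 23, 25 (1-based) — 7 in total.

7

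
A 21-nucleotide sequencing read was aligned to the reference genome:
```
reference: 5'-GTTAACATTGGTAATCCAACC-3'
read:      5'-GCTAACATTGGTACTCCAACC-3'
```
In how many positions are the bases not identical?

2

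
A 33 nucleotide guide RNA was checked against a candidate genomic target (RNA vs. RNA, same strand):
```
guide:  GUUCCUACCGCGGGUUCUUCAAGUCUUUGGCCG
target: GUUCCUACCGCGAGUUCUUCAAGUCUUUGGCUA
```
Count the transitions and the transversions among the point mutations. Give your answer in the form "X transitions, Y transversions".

Mismatches (1-based):
base 13: G→A (purine→purine, transition)
base 32: C→U (pyrimidine→pyrimidine, transition)
base 33: G→A (purine→purine, transition)

3 transitions, 0 transversions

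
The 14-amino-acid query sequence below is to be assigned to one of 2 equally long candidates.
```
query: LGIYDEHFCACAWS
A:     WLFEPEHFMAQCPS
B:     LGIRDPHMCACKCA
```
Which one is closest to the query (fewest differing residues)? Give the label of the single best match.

B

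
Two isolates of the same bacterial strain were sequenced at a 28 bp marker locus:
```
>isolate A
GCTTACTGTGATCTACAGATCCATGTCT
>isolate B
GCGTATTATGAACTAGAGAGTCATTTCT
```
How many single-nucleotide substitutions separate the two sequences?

Comparing position by position, 8 bases differ: 3 (T/G), 6 (C/T), 8 (G/A), 12 (T/A), 16 (C/G), 20 (T/G), 21 (C/T), 25 (G/T).

8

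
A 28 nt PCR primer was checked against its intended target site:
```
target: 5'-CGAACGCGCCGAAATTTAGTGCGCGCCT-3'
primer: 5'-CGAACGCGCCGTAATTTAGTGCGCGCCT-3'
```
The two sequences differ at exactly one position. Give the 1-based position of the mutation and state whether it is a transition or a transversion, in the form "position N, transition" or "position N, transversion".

position 12, transversion

The sequences differ only at position 12: A→T (purine→pyrimidine), a transversion.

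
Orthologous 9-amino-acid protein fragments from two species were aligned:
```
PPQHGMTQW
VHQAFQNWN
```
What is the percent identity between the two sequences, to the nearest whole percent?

11%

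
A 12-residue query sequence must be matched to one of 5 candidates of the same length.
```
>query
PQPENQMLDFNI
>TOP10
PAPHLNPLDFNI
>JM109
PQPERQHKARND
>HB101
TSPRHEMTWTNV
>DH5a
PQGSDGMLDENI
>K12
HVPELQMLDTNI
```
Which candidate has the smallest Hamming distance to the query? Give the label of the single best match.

K12

Hamming distances to query — TOP10: 5; JM109: 6; HB101: 9; DH5a: 5; K12: 4.
Smallest is K12 with 4 mismatches.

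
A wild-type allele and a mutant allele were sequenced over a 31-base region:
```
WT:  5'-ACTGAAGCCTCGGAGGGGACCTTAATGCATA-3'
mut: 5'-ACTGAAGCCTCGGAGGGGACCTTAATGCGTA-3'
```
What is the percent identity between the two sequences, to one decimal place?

1 position differs (29), so 30 of 31 match: 30/31 = 96.77%.

96.8%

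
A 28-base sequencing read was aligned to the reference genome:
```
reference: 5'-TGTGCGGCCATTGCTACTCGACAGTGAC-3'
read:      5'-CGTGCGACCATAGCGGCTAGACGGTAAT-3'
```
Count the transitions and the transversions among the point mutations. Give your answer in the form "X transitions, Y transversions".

6 transitions, 3 transversions

Transitions (purine↔purine or pyrimidine↔pyrimidine): 1 T→C, 7 G→A, 16 A→G, 23 A→G, 26 G→A, 28 C→T.
Transversions (purine↔pyrimidine): 12 T→A, 15 T→G, 19 C→A.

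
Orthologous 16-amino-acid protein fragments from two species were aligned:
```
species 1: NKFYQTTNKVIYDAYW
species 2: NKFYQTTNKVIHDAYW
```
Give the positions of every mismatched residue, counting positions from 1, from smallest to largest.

Scanning 1-based: 12: Y/H.

12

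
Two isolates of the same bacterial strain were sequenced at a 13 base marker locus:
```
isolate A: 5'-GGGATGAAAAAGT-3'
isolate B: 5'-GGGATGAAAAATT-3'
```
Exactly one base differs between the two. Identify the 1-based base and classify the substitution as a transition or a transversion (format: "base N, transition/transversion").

base 12, transversion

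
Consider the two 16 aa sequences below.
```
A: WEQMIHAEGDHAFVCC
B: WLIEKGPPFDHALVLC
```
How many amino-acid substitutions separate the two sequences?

Comparing position by position, 10 positions differ: 2 (E/L), 3 (Q/I), 4 (M/E), 5 (I/K), 6 (H/G), 7 (A/P), 8 (E/P), 9 (G/F), 13 (F/L), 15 (C/L).

10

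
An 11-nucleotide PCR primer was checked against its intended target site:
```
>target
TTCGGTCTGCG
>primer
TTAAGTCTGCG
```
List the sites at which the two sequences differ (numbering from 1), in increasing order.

3, 4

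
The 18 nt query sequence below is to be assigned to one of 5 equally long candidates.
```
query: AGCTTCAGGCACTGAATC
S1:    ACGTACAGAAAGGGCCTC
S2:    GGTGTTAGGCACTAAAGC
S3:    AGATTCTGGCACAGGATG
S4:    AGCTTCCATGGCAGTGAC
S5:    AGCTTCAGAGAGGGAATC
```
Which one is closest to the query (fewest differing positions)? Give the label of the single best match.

S5

S1 differs at 9 positions; S2 differs at 6 positions; S3 differs at 5 positions; S4 differs at 9 positions; S5 differs at 4 positions. The closest is S5.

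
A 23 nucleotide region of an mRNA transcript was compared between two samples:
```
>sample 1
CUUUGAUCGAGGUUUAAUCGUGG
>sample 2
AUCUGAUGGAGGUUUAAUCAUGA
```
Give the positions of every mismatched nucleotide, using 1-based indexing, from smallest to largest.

1, 3, 8, 20, 23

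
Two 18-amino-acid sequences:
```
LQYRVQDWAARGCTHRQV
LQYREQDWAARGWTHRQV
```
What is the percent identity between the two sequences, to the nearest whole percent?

89%

2 positions differ (5, 13), so 16 of 18 match: 16/18 = 88.89%.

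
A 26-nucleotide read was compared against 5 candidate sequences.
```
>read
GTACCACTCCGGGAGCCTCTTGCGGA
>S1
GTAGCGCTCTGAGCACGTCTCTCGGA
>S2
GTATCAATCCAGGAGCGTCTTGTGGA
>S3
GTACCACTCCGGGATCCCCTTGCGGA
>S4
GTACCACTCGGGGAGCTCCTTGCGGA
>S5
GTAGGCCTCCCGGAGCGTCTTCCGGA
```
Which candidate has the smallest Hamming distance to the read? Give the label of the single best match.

S1 differs at 9 positions; S2 differs at 5 positions; S3 differs at 2 positions; S4 differs at 3 positions; S5 differs at 6 positions. The closest is S3.

S3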